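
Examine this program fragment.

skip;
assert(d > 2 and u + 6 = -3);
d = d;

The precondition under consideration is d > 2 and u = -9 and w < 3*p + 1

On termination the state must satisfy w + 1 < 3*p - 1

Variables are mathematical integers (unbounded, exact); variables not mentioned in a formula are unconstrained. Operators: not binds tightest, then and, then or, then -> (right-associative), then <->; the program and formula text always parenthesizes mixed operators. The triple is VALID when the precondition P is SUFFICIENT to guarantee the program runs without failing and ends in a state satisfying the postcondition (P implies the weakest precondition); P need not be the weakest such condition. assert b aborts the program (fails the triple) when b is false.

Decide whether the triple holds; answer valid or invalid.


Working backward. After the program, the postcondition w + 1 < 3*p - 1 must hold; in canonical form it is w < 3*p - 2.
Before d := d: w < 3*p - 2
Before assert d > 2 and u + 6 = -3: d > 2 and u = -9 and w < 3*p - 2
Before skip: d > 2 and u = -9 and w < 3*p - 2
The weakest precondition is d > 2 and u = -9 and w < 3*p - 2.
Check whether d > 2 and u = -9 and w < 3*p + 1 implies it.
Countermodel: at the initial state d = 3, p = 0, u = -9, w = 0, the precondition holds but the weakest precondition fails.
Answer: invalid


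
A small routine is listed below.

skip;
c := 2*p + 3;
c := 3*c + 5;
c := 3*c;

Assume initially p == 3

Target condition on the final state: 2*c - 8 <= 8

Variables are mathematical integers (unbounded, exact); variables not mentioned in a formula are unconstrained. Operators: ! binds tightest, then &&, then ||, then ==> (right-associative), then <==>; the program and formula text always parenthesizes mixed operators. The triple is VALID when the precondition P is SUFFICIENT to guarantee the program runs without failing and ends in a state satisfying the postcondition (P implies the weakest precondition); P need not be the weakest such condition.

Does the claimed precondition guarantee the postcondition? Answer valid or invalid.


Working backward. After the program, the postcondition 2*c - 8 <= 8 must hold; in canonical form it is 2*c <= 16.
Before c := 3*c: 6*c <= 16
Before c := 3*c + 5: 18*c <= -14
Before c := 2*p + 3: 36*p <= -68
Before skip: 36*p <= -68
The weakest precondition is 36*p <= -68.
Check whether p == 3 implies it.
Countermodel: at the initial state p = 3, the precondition holds but the weakest precondition fails.
Answer: invalid


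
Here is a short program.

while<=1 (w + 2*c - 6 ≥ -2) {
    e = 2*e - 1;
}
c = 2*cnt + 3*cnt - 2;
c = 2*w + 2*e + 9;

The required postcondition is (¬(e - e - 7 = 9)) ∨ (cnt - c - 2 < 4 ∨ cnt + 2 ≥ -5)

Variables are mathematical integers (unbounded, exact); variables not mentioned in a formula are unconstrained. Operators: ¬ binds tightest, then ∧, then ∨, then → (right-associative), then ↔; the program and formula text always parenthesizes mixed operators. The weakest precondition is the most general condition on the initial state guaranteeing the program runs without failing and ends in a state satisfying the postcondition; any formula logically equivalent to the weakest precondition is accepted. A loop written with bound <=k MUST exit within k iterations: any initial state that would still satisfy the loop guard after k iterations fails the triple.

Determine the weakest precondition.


Working backward. After the program, the postcondition (¬(e - e - 7 = 9)) ∨ (cnt - c - 2 < 4 ∨ cnt + 2 ≥ -5) must hold; in canonical form it is true.
Before c := 2*w + 2*e + 9: true
Before c := 2*cnt + 3*cnt - 2: true
Before the loop (bound <=1), unroll the exhaustion recursion (WP_0 = exit-now case; WP_j = one more guarded iteration, up to j = 1):
  WP_0: ¬(2*c + w ≥ 4)
  WP_1: 2*c + w ≥ 4 → (¬(2*c + w ≥ 4))
So before the loop: 2*c + w ≥ 4 → (¬(2*c + w ≥ 4))
Answer: WP = 2*c + w ≥ 4 → (¬(2*c + w ≥ 4))


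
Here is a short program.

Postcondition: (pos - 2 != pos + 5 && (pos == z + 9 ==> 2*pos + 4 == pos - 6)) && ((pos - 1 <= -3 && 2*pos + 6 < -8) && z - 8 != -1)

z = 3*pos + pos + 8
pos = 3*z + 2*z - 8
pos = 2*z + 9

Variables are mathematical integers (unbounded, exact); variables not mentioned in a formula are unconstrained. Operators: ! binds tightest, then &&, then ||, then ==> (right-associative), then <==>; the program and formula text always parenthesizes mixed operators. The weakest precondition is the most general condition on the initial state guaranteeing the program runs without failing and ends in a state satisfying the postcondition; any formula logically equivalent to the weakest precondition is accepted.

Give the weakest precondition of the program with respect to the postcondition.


Working backward. After the program, the postcondition (pos - 2 != pos + 5 && (pos == z + 9 ==> 2*pos + 4 == pos - 6)) && ((pos - 1 <= -3 && 2*pos + 6 < -8) && z - 8 != -1) must hold; in canonical form it is (pos == z + 9 ==> pos == -10) && pos <= -2 && 2*pos < -14 && z != 7.
Before pos := 2*z + 9: (z == 0 ==> 2*z == -19) && 2*z <= -11 && 4*z < -32 && z != 7
Before pos := 3*z + 2*z - 8: (z == 0 ==> 2*z == -19) && 2*z <= -11 && 4*z < -32 && z != 7
Before z := 3*pos + pos + 8: (4*pos == -8 ==> 8*pos == -35) && 8*pos <= -27 && 16*pos < -64 && 4*pos != -1
Answer: WP = (4*pos == -8 ==> 8*pos == -35) && 8*pos <= -27 && 16*pos < -64 && 4*pos != -1


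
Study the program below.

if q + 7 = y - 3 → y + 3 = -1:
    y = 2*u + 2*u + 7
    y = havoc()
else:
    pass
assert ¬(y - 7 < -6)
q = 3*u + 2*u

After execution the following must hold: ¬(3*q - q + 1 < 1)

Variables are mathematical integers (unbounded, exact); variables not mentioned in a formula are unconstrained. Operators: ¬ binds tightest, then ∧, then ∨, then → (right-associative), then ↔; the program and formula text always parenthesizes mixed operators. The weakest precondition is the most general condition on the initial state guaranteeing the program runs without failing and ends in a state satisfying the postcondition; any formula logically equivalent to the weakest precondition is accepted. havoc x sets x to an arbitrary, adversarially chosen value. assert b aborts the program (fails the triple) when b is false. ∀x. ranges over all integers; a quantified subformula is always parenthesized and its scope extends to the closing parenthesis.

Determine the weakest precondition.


Working backward. After the program, the postcondition ¬(3*q - q + 1 < 1) must hold; in canonical form it is ¬(2*q < 0).
Before q := 3*u + 2*u: ¬(10*u < 0)
Before assert ¬(y - 7 < -6): (¬(y < 1)) ∧ (¬(10*u < 0))
Then branch requires ∀y_1. ((¬(y_1 < 1)) ∧ (¬(10*u < 0))); else branch requires (¬(y < 1)) ∧ (¬(10*u < 0)).
Before the if: ((q = y - 10 → y = -4) → (∀y_1. ((¬(y_1 < 1)) ∧ (¬(10*u < 0))))) ∧ ((¬(q = y - 10 → y = -4)) → ((¬(y < 1)) ∧ (¬(10*u < 0))))
Answer: WP = ((q = y - 10 → y = -4) → (∀y_1. ((¬(y_1 < 1)) ∧ (¬(10*u < 0))))) ∧ ((¬(q = y - 10 → y = -4)) → ((¬(y < 1)) ∧ (¬(10*u < 0))))


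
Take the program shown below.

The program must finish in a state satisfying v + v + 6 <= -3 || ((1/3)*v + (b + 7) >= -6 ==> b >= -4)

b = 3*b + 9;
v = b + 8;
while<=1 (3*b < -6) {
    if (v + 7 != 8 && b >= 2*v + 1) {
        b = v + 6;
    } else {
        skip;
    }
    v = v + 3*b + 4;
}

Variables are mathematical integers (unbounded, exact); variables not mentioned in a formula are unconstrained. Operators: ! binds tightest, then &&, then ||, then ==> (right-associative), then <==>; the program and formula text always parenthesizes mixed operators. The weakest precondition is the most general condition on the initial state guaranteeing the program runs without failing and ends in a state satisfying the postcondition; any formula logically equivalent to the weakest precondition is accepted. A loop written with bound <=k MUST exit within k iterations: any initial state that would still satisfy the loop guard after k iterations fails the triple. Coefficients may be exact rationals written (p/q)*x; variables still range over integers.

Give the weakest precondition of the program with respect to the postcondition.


Working backward. After the program, the postcondition v + v + 6 <= -3 || ((1/3)*v + (b + 7) >= -6 ==> b >= -4) must hold; in canonical form it is 2*v <= -9 || (b + (1/3)*v >= -13 ==> b >= -4).
Before the loop (bound <=1), unroll the exhaustion recursion (WP_0 = exit-now case; WP_j = one more guarded iteration, up to j = 1):
  WP_0: (!(3*b < -6)) && (2*v <= -9 || (b + (1/3)*v >= -13 ==> b >= -4))
  WP_1: (3*b < -6 ==> (((v != 1 && b >= 2*v + 1) ==> ((!(3*v < -24)) && (8*v <= -53 || ((7/3)*v >= -79/3 ==> v >= -10)))) && ((!(v != 1 && b >= 2*v + 1)) ==> ((!(3*b < -6)) && (6*b + 2*v <= -17 || (2*b + (1/3)*v >= -43/3 ==> b >= -4)))))) && ((!(3*b < -6)) ==> (2*v <= -9 || (b + (1/3)*v >= -13 ==> b >= -4)))
So before the loop: (3*b < -6 ==> (((v != 1 && b >= 2*v + 1) ==> ((!(3*v < -24)) && (8*v <= -53 || ((7/3)*v >= -79/3 ==> v >= -10)))) && ((!(v != 1 && b >= 2*v + 1)) ==> ((!(3*b < -6)) && (6*b + 2*v <= -17 || (2*b + (1/3)*v >= -43/3 ==> b >= -4)))))) && ((!(3*b < -6)) ==> (2*v <= -9 || (b + (1/3)*v >= -13 ==> b >= -4)))
Before v := b + 8: (3*b < -6 ==> (((b != -7 && b <= -17) ==> ((!(3*b < -48)) && (8*b <= -117 || ((7/3)*b >= -45 ==> b >= -18)))) && ((!(b != -7 && b <= -17)) ==> ((!(3*b < -6)) && (8*b <= -33 || ((7/3)*b >= -17 ==> b >= -4)))))) && ((!(3*b < -6)) ==> (2*b <= -25 || ((4/3)*b >= -47/3 ==> b >= -4)))
Before b := 3*b + 9: (9*b < -33 ==> (((3*b != -16 && 3*b <= -26) ==> ((!(9*b < -75)) && (24*b <= -189 || (7*b >= -66 ==> 3*b >= -27)))) && ((!(3*b != -16 && 3*b <= -26)) ==> ((!(9*b < -33)) && (24*b <= -105 || (7*b >= -38 ==> 3*b >= -13)))))) && ((!(9*b < -33)) ==> (6*b <= -43 || (4*b >= -83/3 ==> 3*b >= -13)))
Answer: WP = (9*b < -33 ==> (((3*b != -16 && 3*b <= -26) ==> ((!(9*b < -75)) && (24*b <= -189 || (7*b >= -66 ==> 3*b >= -27)))) && ((!(3*b != -16 && 3*b <= -26)) ==> ((!(9*b < -33)) && (24*b <= -105 || (7*b >= -38 ==> 3*b >= -13)))))) && ((!(9*b < -33)) ==> (6*b <= -43 || (4*b >= -83/3 ==> 3*b >= -13)))


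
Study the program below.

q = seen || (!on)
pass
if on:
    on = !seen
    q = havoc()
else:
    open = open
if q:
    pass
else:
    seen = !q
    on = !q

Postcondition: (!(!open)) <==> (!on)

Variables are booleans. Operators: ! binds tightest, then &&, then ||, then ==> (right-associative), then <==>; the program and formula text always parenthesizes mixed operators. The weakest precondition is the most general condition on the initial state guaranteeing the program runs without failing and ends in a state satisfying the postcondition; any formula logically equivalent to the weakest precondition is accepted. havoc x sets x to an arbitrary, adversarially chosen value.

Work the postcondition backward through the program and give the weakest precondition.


Working backward. After the program, the postcondition (!(!open)) <==> (!on) must hold; in canonical form it is open <==> (!on).
Then branch requires open <==> (!on); else branch requires open <==> q.
Before the if: (q ==> (open <==> (!on))) && ((!q) ==> (open <==> q))
Then branch requires (open <==> seen) && (!open); else branch requires (q ==> (open <==> (!on))) && ((!q) ==> (open <==> q)).
Before the if: (on ==> ((open <==> seen) && (!open))) && ((!on) ==> ((q ==> (open <==> (!on))) && ((!q) ==> (open <==> q))))
Before skip: (on ==> ((open <==> seen) && (!open))) && ((!on) ==> ((q ==> (open <==> (!on))) && ((!q) ==> (open <==> q))))
Before q := seen || (!on): (on ==> ((open <==> seen) && (!open))) && ((!on) ==> (((seen || (!on)) ==> (open <==> (!on))) && ((!(seen || (!on))) ==> (open <==> (seen || (!on))))))
Answer: WP = (on ==> ((open <==> seen) && (!open))) && ((!on) ==> (((seen || (!on)) ==> (open <==> (!on))) && ((!(seen || (!on))) ==> (open <==> (seen || (!on))))))


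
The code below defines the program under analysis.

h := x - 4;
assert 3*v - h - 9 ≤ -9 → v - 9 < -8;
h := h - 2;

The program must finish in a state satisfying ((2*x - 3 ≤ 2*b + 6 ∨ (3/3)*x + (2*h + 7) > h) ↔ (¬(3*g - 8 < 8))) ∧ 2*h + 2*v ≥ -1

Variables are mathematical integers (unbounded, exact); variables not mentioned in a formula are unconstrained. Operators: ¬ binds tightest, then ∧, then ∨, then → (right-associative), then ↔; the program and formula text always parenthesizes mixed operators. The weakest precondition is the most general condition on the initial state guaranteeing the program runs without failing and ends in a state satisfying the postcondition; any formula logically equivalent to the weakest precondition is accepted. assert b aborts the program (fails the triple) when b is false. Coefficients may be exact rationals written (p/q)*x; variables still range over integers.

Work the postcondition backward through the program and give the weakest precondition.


Working backward. After the program, the postcondition ((2*x - 3 ≤ 2*b + 6 ∨ (3/3)*x + (2*h + 7) > h) ↔ (¬(3*g - 8 < 8))) ∧ 2*h + 2*v ≥ -1 must hold; in canonical form it is ((2*x ≤ 2*b + 9 ∨ h + x > -7) ↔ (¬(3*g < 16))) ∧ 2*h + 2*v ≥ -1.
Before h := h - 2: ((2*x ≤ 2*b + 9 ∨ h + x > -5) ↔ (¬(3*g < 16))) ∧ 2*h + 2*v ≥ 3
Before assert 3*v - h - 9 ≤ -9 → v - 9 < -8: (3*v ≤ h → v < 1) ∧ ((2*x ≤ 2*b + 9 ∨ h + x > -5) ↔ (¬(3*g < 16))) ∧ 2*h + 2*v ≥ 3
Before h := x - 4: (3*v ≤ x - 4 → v < 1) ∧ ((2*x ≤ 2*b + 9 ∨ 2*x > -1) ↔ (¬(3*g < 16))) ∧ 2*v + 2*x ≥ 11
Answer: WP = (3*v ≤ x - 4 → v < 1) ∧ ((2*x ≤ 2*b + 9 ∨ 2*x > -1) ↔ (¬(3*g < 16))) ∧ 2*v + 2*x ≥ 11


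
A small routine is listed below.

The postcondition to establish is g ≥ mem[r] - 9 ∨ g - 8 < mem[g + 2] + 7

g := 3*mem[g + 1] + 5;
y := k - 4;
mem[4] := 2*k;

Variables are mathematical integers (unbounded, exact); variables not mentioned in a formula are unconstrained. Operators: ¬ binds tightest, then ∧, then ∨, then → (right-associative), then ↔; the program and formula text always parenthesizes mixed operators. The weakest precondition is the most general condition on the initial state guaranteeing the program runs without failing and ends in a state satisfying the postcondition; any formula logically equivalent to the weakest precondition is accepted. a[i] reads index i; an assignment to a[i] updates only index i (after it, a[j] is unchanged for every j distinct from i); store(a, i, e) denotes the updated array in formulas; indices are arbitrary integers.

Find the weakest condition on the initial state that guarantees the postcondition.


Working backward. After the program, the postcondition g ≥ mem[r] - 9 ∨ g - 8 < mem[g + 2] + 7 must hold; in canonical form it is g ≥ mem[r] - 9 ∨ g < mem[g + 2] + 15.
Before mem[4] := 2*k: g ≥ store(mem, 4, 2*k)[r] - 9 ∨ g < store(mem, 4, 2*k)[g + 2] + 15
Before y := k - 4: g ≥ store(mem, 4, 2*k)[r] - 9 ∨ g < store(mem, 4, 2*k)[g + 2] + 15
Before g := 3*mem[g + 1] + 5: 3*mem[g + 1] ≥ store(mem, 4, 2*k)[r] - 14 ∨ 3*mem[g + 1] < store(mem, 4, 2*k)[3*mem[g + 1] + 7] + 10
Answer: WP = 3*mem[g + 1] ≥ store(mem, 4, 2*k)[r] - 14 ∨ 3*mem[g + 1] < store(mem, 4, 2*k)[3*mem[g + 1] + 7] + 10


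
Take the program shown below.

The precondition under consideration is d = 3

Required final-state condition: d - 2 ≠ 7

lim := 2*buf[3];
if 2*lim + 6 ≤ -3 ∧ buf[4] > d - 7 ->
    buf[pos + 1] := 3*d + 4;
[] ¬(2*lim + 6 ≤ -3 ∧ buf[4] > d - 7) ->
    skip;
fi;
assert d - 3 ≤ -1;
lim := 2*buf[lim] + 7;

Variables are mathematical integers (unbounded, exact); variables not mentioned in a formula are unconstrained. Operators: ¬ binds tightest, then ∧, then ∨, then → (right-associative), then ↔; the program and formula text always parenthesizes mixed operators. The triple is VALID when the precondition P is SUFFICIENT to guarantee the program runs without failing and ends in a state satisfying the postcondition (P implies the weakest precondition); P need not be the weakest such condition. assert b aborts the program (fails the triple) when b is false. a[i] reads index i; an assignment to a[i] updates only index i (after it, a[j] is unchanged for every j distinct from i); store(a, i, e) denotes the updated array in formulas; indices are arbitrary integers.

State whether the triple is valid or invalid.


Working backward. After the program, the postcondition d - 2 ≠ 7 must hold; in canonical form it is d ≠ 9.
Before lim := 2*buf[lim] + 7: d ≠ 9
Before assert d - 3 ≤ -1: d ≤ 2 ∧ d ≠ 9
Then branch requires d ≤ 2 ∧ d ≠ 9; else branch requires d ≤ 2 ∧ d ≠ 9.
Before the if: ((2*lim ≤ -9 ∧ buf[4] > d - 7) → (d ≤ 2 ∧ d ≠ 9)) ∧ ((¬(2*lim ≤ -9 ∧ buf[4] > d - 7)) → (d ≤ 2 ∧ d ≠ 9))
Before lim := 2*buf[3]: ((4*buf[3] ≤ -9 ∧ buf[4] > d - 7) → (d ≤ 2 ∧ d ≠ 9)) ∧ ((¬(4*buf[3] ≤ -9 ∧ buf[4] > d - 7)) → (d ≤ 2 ∧ d ≠ 9))
The weakest precondition is ((4*buf[3] ≤ -9 ∧ buf[4] > d - 7) → (d ≤ 2 ∧ d ≠ 9)) ∧ ((¬(4*buf[3] ≤ -9 ∧ buf[4] > d - 7)) → (d ≤ 2 ∧ d ≠ 9)).
Check whether d = 3 implies it.
Countermodel: at the initial state buf = {[3] = 0, [4] = 0, elsewhere 0}, d = 3, the precondition holds but the weakest precondition fails.
Answer: invalid


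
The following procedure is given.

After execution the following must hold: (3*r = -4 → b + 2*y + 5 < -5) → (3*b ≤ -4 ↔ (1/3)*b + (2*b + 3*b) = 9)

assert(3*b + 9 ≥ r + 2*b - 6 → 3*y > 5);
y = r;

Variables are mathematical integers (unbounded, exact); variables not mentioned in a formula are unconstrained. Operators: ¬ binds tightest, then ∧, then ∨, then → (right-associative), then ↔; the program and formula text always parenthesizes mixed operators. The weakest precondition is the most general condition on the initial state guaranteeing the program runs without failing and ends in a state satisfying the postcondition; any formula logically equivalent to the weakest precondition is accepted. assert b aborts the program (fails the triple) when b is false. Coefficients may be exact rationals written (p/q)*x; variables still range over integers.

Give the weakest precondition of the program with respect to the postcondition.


Working backward. After the program, the postcondition (3*r = -4 → b + 2*y + 5 < -5) → (3*b ≤ -4 ↔ (1/3)*b + (2*b + 3*b) = 9) must hold; in canonical form it is (3*r = -4 → b + 2*y < -10) → (3*b ≤ -4 ↔ (16/3)*b = 9).
Before y := r: (3*r = -4 → b + 2*r < -10) → (3*b ≤ -4 ↔ (16/3)*b = 9)
Before assert 3*b + 9 ≥ r + 2*b - 6 → 3*y > 5: (b ≥ r - 15 → 3*y > 5) ∧ ((3*r = -4 → b + 2*r < -10) → (3*b ≤ -4 ↔ (16/3)*b = 9))
Answer: WP = (b ≥ r - 15 → 3*y > 5) ∧ ((3*r = -4 → b + 2*r < -10) → (3*b ≤ -4 ↔ (16/3)*b = 9))


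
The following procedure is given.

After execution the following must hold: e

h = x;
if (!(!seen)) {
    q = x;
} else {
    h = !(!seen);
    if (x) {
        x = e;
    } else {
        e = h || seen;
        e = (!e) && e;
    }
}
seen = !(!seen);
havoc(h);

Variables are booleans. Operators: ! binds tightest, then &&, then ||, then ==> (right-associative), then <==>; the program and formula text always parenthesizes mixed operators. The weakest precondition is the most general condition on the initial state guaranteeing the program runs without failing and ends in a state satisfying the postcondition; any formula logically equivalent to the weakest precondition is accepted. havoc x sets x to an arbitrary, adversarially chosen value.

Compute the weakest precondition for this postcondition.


Working backward. After the program, e must hold.
Before havoc h: e
Before seen := !(!seen): e
Then branch requires e; else branch requires (x ==> e) && x.
Before the if: (seen ==> e) && ((!seen) ==> ((x ==> e) && x))
Before h := x: (seen ==> e) && ((!seen) ==> ((x ==> e) && x))
Answer: WP = (seen ==> e) && ((!seen) ==> ((x ==> e) && x))


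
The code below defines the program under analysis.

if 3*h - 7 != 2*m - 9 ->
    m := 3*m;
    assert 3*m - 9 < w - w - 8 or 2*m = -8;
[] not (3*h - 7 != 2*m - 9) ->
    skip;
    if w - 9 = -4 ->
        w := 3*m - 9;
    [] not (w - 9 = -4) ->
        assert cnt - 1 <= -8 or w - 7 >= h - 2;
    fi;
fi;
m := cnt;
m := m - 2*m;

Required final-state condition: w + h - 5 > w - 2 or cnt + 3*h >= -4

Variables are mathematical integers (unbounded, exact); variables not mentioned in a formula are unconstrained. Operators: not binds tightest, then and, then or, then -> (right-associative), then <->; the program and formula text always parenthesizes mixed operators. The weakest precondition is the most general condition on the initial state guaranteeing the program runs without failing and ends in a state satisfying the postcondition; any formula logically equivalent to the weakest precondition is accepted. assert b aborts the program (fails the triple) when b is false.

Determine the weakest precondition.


Working backward. After the program, the postcondition w + h - 5 > w - 2 or cnt + 3*h >= -4 must hold; in canonical form it is h > 3 or cnt + 3*h >= -4.
Before m := m - 2*m: h > 3 or cnt + 3*h >= -4
Before m := cnt: h > 3 or cnt + 3*h >= -4
Then branch requires (9*m < 1 or 6*m = -8) and (h > 3 or cnt + 3*h >= -4); else branch requires (w = 5 -> (h > 3 or cnt + 3*h >= -4)) and ((not (w = 5)) -> ((cnt <= -7 or w >= h + 5) and (h > 3 or cnt + 3*h >= -4))).
Before the if: (3*h != 2*m - 2 -> ((9*m < 1 or 6*m = -8) and (h > 3 or cnt + 3*h >= -4))) and ((not (3*h != 2*m - 2)) -> ((w = 5 -> (h > 3 or cnt + 3*h >= -4)) and ((not (w = 5)) -> ((cnt <= -7 or w >= h + 5) and (h > 3 or cnt + 3*h >= -4)))))
Answer: WP = (3*h != 2*m - 2 -> ((9*m < 1 or 6*m = -8) and (h > 3 or cnt + 3*h >= -4))) and ((not (3*h != 2*m - 2)) -> ((w = 5 -> (h > 3 or cnt + 3*h >= -4)) and ((not (w = 5)) -> ((cnt <= -7 or w >= h + 5) and (h > 3 or cnt + 3*h >= -4)))))


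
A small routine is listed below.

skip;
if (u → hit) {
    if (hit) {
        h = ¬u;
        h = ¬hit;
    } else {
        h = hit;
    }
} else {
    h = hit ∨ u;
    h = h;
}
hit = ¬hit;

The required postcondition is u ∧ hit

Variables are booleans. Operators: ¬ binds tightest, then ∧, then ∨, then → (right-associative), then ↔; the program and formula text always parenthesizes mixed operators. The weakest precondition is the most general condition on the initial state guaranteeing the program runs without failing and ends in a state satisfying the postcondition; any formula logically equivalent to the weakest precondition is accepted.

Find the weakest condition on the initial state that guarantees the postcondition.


Working backward. After the program, u ∧ hit must hold.
Before hit := ¬hit: u ∧ (¬hit)
Then branch requires (hit → (u ∧ (¬hit))) ∧ ((¬hit) → (u ∧ (¬hit))); else branch requires u ∧ (¬hit).
Before the if: ((u → hit) → ((hit → (u ∧ (¬hit))) ∧ ((¬hit) → (u ∧ (¬hit))))) ∧ ((¬(u → hit)) → (u ∧ (¬hit)))
Before skip: ((u → hit) → ((hit → (u ∧ (¬hit))) ∧ ((¬hit) → (u ∧ (¬hit))))) ∧ ((¬(u → hit)) → (u ∧ (¬hit)))
Answer: WP = ((u → hit) → ((hit → (u ∧ (¬hit))) ∧ ((¬hit) → (u ∧ (¬hit))))) ∧ ((¬(u → hit)) → (u ∧ (¬hit)))


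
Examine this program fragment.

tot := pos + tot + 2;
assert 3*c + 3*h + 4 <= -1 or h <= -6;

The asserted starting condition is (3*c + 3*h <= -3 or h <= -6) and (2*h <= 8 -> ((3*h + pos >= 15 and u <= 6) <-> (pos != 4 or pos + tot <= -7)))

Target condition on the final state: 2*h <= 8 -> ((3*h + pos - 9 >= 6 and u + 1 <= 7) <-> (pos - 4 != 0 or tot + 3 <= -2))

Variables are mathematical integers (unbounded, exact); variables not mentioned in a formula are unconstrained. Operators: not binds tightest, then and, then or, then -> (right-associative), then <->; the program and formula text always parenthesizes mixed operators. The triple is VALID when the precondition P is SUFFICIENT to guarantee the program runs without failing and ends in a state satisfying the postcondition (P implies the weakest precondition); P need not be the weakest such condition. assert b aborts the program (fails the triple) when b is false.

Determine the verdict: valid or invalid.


Working backward. After the program, the postcondition 2*h <= 8 -> ((3*h + pos - 9 >= 6 and u + 1 <= 7) <-> (pos - 4 != 0 or tot + 3 <= -2)) must hold; in canonical form it is 2*h <= 8 -> ((3*h + pos >= 15 and u <= 6) <-> (pos != 4 or tot <= -5)).
Before assert 3*c + 3*h + 4 <= -1 or h <= -6: (3*c + 3*h <= -5 or h <= -6) and (2*h <= 8 -> ((3*h + pos >= 15 and u <= 6) <-> (pos != 4 or tot <= -5)))
Before tot := pos + tot + 2: (3*c + 3*h <= -5 or h <= -6) and (2*h <= 8 -> ((3*h + pos >= 15 and u <= 6) <-> (pos != 4 or pos + tot <= -7)))
The weakest precondition is (3*c + 3*h <= -5 or h <= -6) and (2*h <= 8 -> ((3*h + pos >= 15 and u <= 6) <-> (pos != 4 or pos + tot <= -7))).
Check whether (3*c + 3*h <= -3 or h <= -6) and (2*h <= 8 -> ((3*h + pos >= 15 and u <= 6) <-> (pos != 4 or pos + tot <= -7))) implies it.
Countermodel: at the initial state c = -6, h = 5, pos = 4, tot = -10, u = 7, the precondition holds but the weakest precondition fails.
Answer: invalid


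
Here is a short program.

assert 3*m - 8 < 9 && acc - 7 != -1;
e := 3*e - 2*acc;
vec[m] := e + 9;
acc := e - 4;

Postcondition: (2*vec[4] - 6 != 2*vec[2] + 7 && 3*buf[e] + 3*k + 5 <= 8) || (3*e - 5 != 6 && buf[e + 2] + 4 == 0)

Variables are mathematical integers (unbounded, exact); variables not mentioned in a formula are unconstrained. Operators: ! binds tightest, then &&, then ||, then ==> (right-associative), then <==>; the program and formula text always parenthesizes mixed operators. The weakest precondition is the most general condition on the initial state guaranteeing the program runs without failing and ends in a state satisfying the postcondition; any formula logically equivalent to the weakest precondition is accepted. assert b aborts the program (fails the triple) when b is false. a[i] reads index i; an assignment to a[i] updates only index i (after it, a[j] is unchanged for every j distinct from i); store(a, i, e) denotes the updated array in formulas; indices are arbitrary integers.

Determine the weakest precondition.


Working backward. After the program, the postcondition (2*vec[4] - 6 != 2*vec[2] + 7 && 3*buf[e] + 3*k + 5 <= 8) || (3*e - 5 != 6 && buf[e + 2] + 4 == 0) must hold; in canonical form it is (2*vec[4] != 2*vec[2] + 13 && 3*buf[e] + 3*k <= 3) || (3*e != 11 && buf[e + 2] == -4).
Before acc := e - 4: (2*vec[4] != 2*vec[2] + 13 && 3*buf[e] + 3*k <= 3) || (3*e != 11 && buf[e + 2] == -4)
Before vec[m] := e + 9: (2*store(vec, m, e + 9)[4] != 2*store(vec, m, e + 9)[2] + 13 && 3*buf[e] + 3*k <= 3) || (3*e != 11 && buf[e + 2] == -4)
Before e := 3*e - 2*acc: (2*store(vec, m, -2*acc + 3*e + 9)[4] != 2*store(vec, m, -2*acc + 3*e + 9)[2] + 13 && 3*buf[-2*acc + 3*e] + 3*k <= 3) || (9*e != 6*acc + 11 && buf[-2*acc + 3*e + 2] == -4)
Before assert 3*m - 8 < 9 && acc - 7 != -1: 3*m < 17 && acc != 6 && ((2*store(vec, m, -2*acc + 3*e + 9)[4] != 2*store(vec, m, -2*acc + 3*e + 9)[2] + 13 && 3*buf[-2*acc + 3*e] + 3*k <= 3) || (9*e != 6*acc + 11 && buf[-2*acc + 3*e + 2] == -4))
Answer: WP = 3*m < 17 && acc != 6 && ((2*store(vec, m, -2*acc + 3*e + 9)[4] != 2*store(vec, m, -2*acc + 3*e + 9)[2] + 13 && 3*buf[-2*acc + 3*e] + 3*k <= 3) || (9*e != 6*acc + 11 && buf[-2*acc + 3*e + 2] == -4))


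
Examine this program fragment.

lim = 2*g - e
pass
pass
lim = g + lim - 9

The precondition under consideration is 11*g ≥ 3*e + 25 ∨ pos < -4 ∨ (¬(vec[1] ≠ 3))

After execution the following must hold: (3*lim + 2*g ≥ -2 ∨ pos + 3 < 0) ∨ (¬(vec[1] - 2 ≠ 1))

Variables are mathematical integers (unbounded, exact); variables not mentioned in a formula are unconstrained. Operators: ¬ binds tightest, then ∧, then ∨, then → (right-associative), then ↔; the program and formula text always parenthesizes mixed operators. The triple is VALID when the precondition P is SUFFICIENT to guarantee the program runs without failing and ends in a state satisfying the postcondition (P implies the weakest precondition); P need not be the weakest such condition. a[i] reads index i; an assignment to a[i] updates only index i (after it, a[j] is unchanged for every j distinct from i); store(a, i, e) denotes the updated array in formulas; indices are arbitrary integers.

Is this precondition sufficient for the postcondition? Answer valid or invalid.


Working backward. After the program, the postcondition (3*lim + 2*g ≥ -2 ∨ pos + 3 < 0) ∨ (¬(vec[1] - 2 ≠ 1)) must hold; in canonical form it is 2*g + 3*lim ≥ -2 ∨ pos < -3 ∨ (¬(vec[1] ≠ 3)).
Before lim := g + lim - 9: 5*g + 3*lim ≥ 25 ∨ pos < -3 ∨ (¬(vec[1] ≠ 3))
Before skip: 5*g + 3*lim ≥ 25 ∨ pos < -3 ∨ (¬(vec[1] ≠ 3))
Before skip: 5*g + 3*lim ≥ 25 ∨ pos < -3 ∨ (¬(vec[1] ≠ 3))
Before lim := 2*g - e: 11*g ≥ 3*e + 25 ∨ pos < -3 ∨ (¬(vec[1] ≠ 3))
The weakest precondition is 11*g ≥ 3*e + 25 ∨ pos < -3 ∨ (¬(vec[1] ≠ 3)).
Check whether 11*g ≥ 3*e + 25 ∨ pos < -4 ∨ (¬(vec[1] ≠ 3)) implies it.
Every state satisfying the precondition satisfies the weakest precondition: the implication holds.
Answer: valid


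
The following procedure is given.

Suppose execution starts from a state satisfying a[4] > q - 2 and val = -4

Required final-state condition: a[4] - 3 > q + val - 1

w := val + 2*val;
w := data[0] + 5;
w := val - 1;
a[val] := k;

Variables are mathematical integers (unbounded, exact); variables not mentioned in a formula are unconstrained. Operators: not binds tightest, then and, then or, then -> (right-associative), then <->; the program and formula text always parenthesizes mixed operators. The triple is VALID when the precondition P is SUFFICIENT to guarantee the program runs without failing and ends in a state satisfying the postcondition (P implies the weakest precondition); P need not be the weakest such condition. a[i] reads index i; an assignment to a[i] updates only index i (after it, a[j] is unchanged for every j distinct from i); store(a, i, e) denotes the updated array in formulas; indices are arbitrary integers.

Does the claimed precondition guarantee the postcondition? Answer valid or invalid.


Working backward. After the program, the postcondition a[4] - 3 > q + val - 1 must hold; in canonical form it is a[4] > q + val + 2.
Before a[val] := k: store(a, val, k)[4] > q + val + 2
Before w := val - 1: store(a, val, k)[4] > q + val + 2
Before w := data[0] + 5: store(a, val, k)[4] > q + val + 2
Before w := val + 2*val: store(a, val, k)[4] > q + val + 2
The weakest precondition is store(a, val, k)[4] > q + val + 2.
Check whether a[4] > q - 2 and val = -4 implies it.
Every state satisfying the precondition satisfies the weakest precondition: the implication holds.
Answer: valid


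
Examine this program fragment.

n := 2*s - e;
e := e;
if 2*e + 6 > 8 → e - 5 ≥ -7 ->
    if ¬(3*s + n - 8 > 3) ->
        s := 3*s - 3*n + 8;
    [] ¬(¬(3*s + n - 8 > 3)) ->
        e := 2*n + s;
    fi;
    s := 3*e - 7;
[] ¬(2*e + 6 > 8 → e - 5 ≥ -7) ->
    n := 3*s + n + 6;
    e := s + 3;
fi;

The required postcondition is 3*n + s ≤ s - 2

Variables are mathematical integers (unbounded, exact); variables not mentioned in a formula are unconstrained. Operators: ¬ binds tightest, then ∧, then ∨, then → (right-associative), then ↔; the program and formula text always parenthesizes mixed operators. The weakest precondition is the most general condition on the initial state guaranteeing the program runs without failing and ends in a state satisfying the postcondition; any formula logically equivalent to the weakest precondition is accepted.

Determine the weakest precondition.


Working backward. After the program, the postcondition 3*n + s ≤ s - 2 must hold; in canonical form it is 3*n ≤ -2.
Then branch requires ((¬(n + 3*s > 11)) → 3*n ≤ -2) ∧ (n + 3*s > 11 → 3*n ≤ -2); else branch requires 3*n + 9*s ≤ -20.
Before the if: ((2*e > 2 → e ≥ -2) → (((¬(n + 3*s > 11)) → 3*n ≤ -2) ∧ (n + 3*s > 11 → 3*n ≤ -2))) ∧ ((¬(2*e > 2 → e ≥ -2)) → 3*n + 9*s ≤ -20)
Before e := e: ((2*e > 2 → e ≥ -2) → (((¬(n + 3*s > 11)) → 3*n ≤ -2) ∧ (n + 3*s > 11 → 3*n ≤ -2))) ∧ ((¬(2*e > 2 → e ≥ -2)) → 3*n + 9*s ≤ -20)
Before n := 2*s - e: ((2*e > 2 → e ≥ -2) → (((¬(5*s > e + 11)) → 6*s ≤ 3*e - 2) ∧ (5*s > e + 11 → 6*s ≤ 3*e - 2))) ∧ ((¬(2*e > 2 → e ≥ -2)) → 15*s ≤ 3*e - 20)
Answer: WP = ((2*e > 2 → e ≥ -2) → (((¬(5*s > e + 11)) → 6*s ≤ 3*e - 2) ∧ (5*s > e + 11 → 6*s ≤ 3*e - 2))) ∧ ((¬(2*e > 2 → e ≥ -2)) → 15*s ≤ 3*e - 20)


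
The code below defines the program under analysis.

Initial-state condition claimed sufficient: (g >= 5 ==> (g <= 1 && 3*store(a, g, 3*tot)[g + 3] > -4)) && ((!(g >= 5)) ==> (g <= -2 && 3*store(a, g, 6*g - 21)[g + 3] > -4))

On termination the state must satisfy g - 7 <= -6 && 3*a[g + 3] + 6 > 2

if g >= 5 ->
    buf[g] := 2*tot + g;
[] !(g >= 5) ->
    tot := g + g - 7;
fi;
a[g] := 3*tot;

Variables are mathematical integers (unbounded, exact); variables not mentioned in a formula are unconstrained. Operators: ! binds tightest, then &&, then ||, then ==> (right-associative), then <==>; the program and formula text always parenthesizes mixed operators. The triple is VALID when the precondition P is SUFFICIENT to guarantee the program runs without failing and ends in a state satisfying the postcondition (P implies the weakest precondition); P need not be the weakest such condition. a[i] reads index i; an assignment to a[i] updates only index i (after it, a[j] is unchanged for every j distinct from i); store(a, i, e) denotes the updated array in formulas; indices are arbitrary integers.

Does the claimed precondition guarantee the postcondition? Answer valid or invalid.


Working backward. After the program, the postcondition g - 7 <= -6 && 3*a[g + 3] + 6 > 2 must hold; in canonical form it is g <= 1 && 3*a[g + 3] > -4.
Before a[g] := 3*tot: g <= 1 && 3*store(a, g, 3*tot)[g + 3] > -4
Then branch requires g <= 1 && 3*store(a, g, 3*tot)[g + 3] > -4; else branch requires g <= 1 && 3*store(a, g, 6*g - 21)[g + 3] > -4.
Before the if: (g >= 5 ==> (g <= 1 && 3*store(a, g, 3*tot)[g + 3] > -4)) && ((!(g >= 5)) ==> (g <= 1 && 3*store(a, g, 6*g - 21)[g + 3] > -4))
The weakest precondition is (g >= 5 ==> (g <= 1 && 3*store(a, g, 3*tot)[g + 3] > -4)) && ((!(g >= 5)) ==> (g <= 1 && 3*store(a, g, 6*g - 21)[g + 3] > -4)).
Check whether (g >= 5 ==> (g <= 1 && 3*store(a, g, 3*tot)[g + 3] > -4)) && ((!(g >= 5)) ==> (g <= -2 && 3*store(a, g, 6*g - 21)[g + 3] > -4)) implies it.
Every state satisfying the precondition satisfies the weakest precondition: the implication holds.
Answer: valid


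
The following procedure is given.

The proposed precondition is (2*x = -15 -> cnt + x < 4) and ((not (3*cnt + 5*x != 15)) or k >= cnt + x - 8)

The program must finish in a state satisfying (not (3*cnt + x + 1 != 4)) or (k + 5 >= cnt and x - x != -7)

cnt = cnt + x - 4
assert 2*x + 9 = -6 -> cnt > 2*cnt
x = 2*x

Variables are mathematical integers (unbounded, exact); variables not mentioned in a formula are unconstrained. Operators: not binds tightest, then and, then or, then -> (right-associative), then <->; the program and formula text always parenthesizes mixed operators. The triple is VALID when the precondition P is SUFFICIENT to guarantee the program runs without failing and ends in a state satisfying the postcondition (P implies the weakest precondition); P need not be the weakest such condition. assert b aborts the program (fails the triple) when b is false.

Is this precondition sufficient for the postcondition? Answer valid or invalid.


Working backward. After the program, the postcondition (not (3*cnt + x + 1 != 4)) or (k + 5 >= cnt and x - x != -7) must hold; in canonical form it is (not (3*cnt + x != 3)) or k >= cnt - 5.
Before x := 2*x: (not (3*cnt + 2*x != 3)) or k >= cnt - 5
Before assert 2*x + 9 = -6 -> cnt > 2*cnt: (2*x = -15 -> cnt < 0) and ((not (3*cnt + 2*x != 3)) or k >= cnt - 5)
Before cnt := cnt + x - 4: (2*x = -15 -> cnt + x < 4) and ((not (3*cnt + 5*x != 15)) or k >= cnt + x - 9)
The weakest precondition is (2*x = -15 -> cnt + x < 4) and ((not (3*cnt + 5*x != 15)) or k >= cnt + x - 9).
Check whether (2*x = -15 -> cnt + x < 4) and ((not (3*cnt + 5*x != 15)) or k >= cnt + x - 8) implies it.
Every state satisfying the precondition satisfies the weakest precondition: the implication holds.
Answer: valid


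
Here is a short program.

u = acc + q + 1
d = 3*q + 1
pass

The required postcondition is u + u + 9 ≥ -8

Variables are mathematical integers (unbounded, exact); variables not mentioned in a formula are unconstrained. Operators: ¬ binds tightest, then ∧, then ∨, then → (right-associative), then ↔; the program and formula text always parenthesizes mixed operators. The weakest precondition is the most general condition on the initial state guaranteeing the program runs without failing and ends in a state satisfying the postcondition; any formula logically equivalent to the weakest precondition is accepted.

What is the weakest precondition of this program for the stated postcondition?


Working backward. After the program, the postcondition u + u + 9 ≥ -8 must hold; in canonical form it is 2*u ≥ -17.
Before skip: 2*u ≥ -17
Before d := 3*q + 1: 2*u ≥ -17
Before u := acc + q + 1: 2*acc + 2*q ≥ -19
Answer: WP = 2*acc + 2*q ≥ -19


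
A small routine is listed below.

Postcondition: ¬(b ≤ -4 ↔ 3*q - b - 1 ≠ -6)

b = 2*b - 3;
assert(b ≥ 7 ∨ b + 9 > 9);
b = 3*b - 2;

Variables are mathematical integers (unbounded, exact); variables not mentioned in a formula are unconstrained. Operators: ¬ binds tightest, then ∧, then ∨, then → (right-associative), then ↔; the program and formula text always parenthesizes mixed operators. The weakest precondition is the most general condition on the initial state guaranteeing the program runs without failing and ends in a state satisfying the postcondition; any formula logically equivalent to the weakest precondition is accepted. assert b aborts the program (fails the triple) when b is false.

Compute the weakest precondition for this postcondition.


Working backward. After the program, the postcondition ¬(b ≤ -4 ↔ 3*q - b - 1 ≠ -6) must hold; in canonical form it is ¬(b ≤ -4 ↔ 3*q ≠ b - 5).
Before b := 3*b - 2: ¬(3*b ≤ -2 ↔ 3*q ≠ 3*b - 7)
Before assert b ≥ 7 ∨ b + 9 > 9: (b ≥ 7 ∨ b > 0) ∧ (¬(3*b ≤ -2 ↔ 3*q ≠ 3*b - 7))
Before b := 2*b - 3: (2*b ≥ 10 ∨ 2*b > 3) ∧ (¬(6*b ≤ 7 ↔ 3*q ≠ 6*b - 16))
Answer: WP = (2*b ≥ 10 ∨ 2*b > 3) ∧ (¬(6*b ≤ 7 ↔ 3*q ≠ 6*b - 16))


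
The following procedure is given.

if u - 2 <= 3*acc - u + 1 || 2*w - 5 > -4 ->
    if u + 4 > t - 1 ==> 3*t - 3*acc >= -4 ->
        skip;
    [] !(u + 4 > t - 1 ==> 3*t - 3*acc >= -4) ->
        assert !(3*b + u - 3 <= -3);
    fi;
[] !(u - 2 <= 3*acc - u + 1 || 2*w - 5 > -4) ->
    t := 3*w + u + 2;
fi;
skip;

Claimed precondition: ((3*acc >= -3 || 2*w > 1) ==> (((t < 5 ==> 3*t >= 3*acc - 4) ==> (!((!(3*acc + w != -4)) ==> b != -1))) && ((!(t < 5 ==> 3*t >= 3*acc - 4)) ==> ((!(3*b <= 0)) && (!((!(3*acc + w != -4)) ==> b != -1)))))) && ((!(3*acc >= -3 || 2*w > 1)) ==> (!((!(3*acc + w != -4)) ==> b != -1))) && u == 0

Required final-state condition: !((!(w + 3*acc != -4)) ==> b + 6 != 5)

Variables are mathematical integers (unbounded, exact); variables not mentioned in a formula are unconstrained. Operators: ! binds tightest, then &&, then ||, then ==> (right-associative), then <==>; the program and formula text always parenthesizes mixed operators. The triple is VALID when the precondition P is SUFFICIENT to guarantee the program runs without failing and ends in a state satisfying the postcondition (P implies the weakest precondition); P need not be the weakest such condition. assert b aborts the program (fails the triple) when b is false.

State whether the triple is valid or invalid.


Working backward. After the program, the postcondition !((!(w + 3*acc != -4)) ==> b + 6 != 5) must hold; in canonical form it is !((!(3*acc + w != -4)) ==> b != -1).
Before skip: !((!(3*acc + w != -4)) ==> b != -1)
Then branch requires ((u > t - 5 ==> 3*t >= 3*acc - 4) ==> (!((!(3*acc + w != -4)) ==> b != -1))) && ((!(u > t - 5 ==> 3*t >= 3*acc - 4)) ==> ((!(3*b + u <= 0)) && (!((!(3*acc + w != -4)) ==> b != -1)))); else branch requires !((!(3*acc + w != -4)) ==> b != -1).
Before the if: ((2*u <= 3*acc + 3 || 2*w > 1) ==> (((u > t - 5 ==> 3*t >= 3*acc - 4) ==> (!((!(3*acc + w != -4)) ==> b != -1))) && ((!(u > t - 5 ==> 3*t >= 3*acc - 4)) ==> ((!(3*b + u <= 0)) && (!((!(3*acc + w != -4)) ==> b != -1)))))) && ((!(2*u <= 3*acc + 3 || 2*w > 1)) ==> (!((!(3*acc + w != -4)) ==> b != -1)))
The weakest precondition is ((2*u <= 3*acc + 3 || 2*w > 1) ==> (((u > t - 5 ==> 3*t >= 3*acc - 4) ==> (!((!(3*acc + w != -4)) ==> b != -1))) && ((!(u > t - 5 ==> 3*t >= 3*acc - 4)) ==> ((!(3*b + u <= 0)) && (!((!(3*acc + w != -4)) ==> b != -1)))))) && ((!(2*u <= 3*acc + 3 || 2*w > 1)) ==> (!((!(3*acc + w != -4)) ==> b != -1))).
Check whether ((3*acc >= -3 || 2*w > 1) ==> (((t < 5 ==> 3*t >= 3*acc - 4) ==> (!((!(3*acc + w != -4)) ==> b != -1))) && ((!(t < 5 ==> 3*t >= 3*acc - 4)) ==> ((!(3*b <= 0)) && (!((!(3*acc + w != -4)) ==> b != -1)))))) && ((!(3*acc >= -3 || 2*w > 1)) ==> (!((!(3*acc + w != -4)) ==> b != -1))) && u == 0 implies it.
Every state satisfying the precondition satisfies the weakest precondition: the implication holds.
Answer: valid
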